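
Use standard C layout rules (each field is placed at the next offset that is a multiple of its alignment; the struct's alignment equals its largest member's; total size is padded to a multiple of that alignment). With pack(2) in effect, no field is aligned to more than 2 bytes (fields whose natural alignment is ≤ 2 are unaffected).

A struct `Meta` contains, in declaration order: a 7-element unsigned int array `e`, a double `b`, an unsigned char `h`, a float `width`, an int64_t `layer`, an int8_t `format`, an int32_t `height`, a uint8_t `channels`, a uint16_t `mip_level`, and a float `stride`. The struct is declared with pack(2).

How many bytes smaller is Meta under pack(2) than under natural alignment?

natural layout:
  @0: e [28B, align 4] → 28
  +4 pad (align 8)
  @32: b [8B, align 8] → 40
  @40: h [1B, align 1] → 41
  +3 pad (align 4)
  @44: width [4B, align 4] → 48
  @48: layer [8B, align 8] → 56
  @56: format [1B, align 1] → 57
  +3 pad (align 4)
  @60: height [4B, align 4] → 64
  @64: channels [1B, align 1] → 65
  +1 pad (align 2)
  @66: mip_level [2B, align 2] → 68
  @68: stride [4B, align 4] → 72
  size 72, align 8
packed(2) layout:
  @0: e [28B, align 2] → 28
  @28: b [8B, align 2] → 36
  @36: h [1B, align 1] → 37
  +1 pad (align 2)
  @38: width [4B, align 2] → 42
  @42: layer [8B, align 2] → 50
  @50: format [1B, align 1] → 51
  +1 pad (align 2)
  @52: height [4B, align 2] → 56
  @56: channels [1B, align 1] → 57
  +1 pad (align 2)
  @58: mip_level [2B, align 2] → 60
  @60: stride [4B, align 2] → 64
  size 64, align 2
72 − 64 = 8

8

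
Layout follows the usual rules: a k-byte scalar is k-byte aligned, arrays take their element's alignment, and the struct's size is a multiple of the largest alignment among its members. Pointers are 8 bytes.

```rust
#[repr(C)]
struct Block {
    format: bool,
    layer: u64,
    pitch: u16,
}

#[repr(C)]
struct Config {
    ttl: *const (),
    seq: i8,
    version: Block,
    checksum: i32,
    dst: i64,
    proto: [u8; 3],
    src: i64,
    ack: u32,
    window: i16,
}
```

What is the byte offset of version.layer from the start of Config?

24

Block: 0..1  format  (1B, 1-aligned); 1..8  -- padding (7B); 8..16  layer  (8B, 8-aligned); 16..18  pitch  (2B, 2-aligned); 18..24  -- tail padding (6B); sizeof = 24, alignof = 8
0..8  ttl  (8B, 8-aligned)
8..9  seq  (1B, 1-aligned)
9..16  -- padding (7B)
16..40  version  (24B, 8-aligned)
within Block: layer at 8
16 + 8 = 24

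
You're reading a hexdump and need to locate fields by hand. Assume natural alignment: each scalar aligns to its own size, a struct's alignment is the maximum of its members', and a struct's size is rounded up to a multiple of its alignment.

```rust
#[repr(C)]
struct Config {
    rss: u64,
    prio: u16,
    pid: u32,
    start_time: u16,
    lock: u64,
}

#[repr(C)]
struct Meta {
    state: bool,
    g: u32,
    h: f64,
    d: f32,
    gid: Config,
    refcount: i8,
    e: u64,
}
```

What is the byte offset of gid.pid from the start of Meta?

Config: @0: rss [8B, align 8] → 8; @8: prio [2B, align 2] → 10; +2 pad (align 4); @12: pid [4B, align 4] → 16; @16: start_time [2B, align 2] → 18; +6 pad (align 8); @24: lock [8B, align 8] → 32; size 32, align 8
@0: state [1B, align 1] → 1
+3 pad (align 4)
@4: g [4B, align 4] → 8
@8: h [8B, align 8] → 16
@16: d [4B, align 4] → 20
+4 pad (align 8)
@24: gid [32B, align 8] → 56
within Config: pid at 12
24 + 12 = 36

36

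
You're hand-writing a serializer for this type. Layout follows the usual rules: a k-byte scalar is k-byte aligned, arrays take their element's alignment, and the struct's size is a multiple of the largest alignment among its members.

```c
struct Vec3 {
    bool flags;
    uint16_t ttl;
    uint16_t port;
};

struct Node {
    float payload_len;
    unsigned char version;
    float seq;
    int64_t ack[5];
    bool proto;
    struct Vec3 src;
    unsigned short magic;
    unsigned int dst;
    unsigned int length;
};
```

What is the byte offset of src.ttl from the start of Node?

60

Vec3: 0..1  flags  (1B, 1-aligned); 1..2  -- padding (1B); 2..4  ttl  (2B, 2-aligned); 4..6  port  (2B, 2-aligned); sizeof = 6, alignof = 2
0..4  payload_len  (4B, 4-aligned)
4..5  version  (1B, 1-aligned)
5..8  -- padding (3B)
8..12  seq  (4B, 4-aligned)
12..16  -- padding (4B)
16..56  ack  (40B, 8-aligned)
56..57  proto  (1B, 1-aligned)
57..58  -- padding (1B)
58..64  src  (6B, 2-aligned)
within Vec3: ttl at 2
58 + 2 = 60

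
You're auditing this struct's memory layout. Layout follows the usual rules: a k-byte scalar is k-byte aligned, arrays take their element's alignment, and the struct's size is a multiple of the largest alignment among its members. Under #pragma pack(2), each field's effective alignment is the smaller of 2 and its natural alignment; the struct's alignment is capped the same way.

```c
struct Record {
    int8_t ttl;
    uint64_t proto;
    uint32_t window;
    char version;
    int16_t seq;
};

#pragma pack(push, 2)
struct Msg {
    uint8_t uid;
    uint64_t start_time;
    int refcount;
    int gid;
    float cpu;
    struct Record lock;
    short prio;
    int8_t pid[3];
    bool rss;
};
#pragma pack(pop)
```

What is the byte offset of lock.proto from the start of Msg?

Record: ttl at 0 (size 1, align 1) → ends 1; pad 7 to align 8 for proto; proto at 8 (size 8, align 8) → ends 16; window at 16 (size 4, align 4) → ends 20; version at 20 (size 1, align 1) → ends 21; pad 1 to align 2 for seq; seq at 22 (size 2, align 2) → ends 24; total 24 bytes, alignment 8
uid at 0 (size 1, align 1) → ends 1
pad 1 to align 2 for start_time
start_time at 2 (size 8, align 2) → ends 10
refcount at 10 (size 4, align 2) → ends 14
gid at 14 (size 4, align 2) → ends 18
cpu at 18 (size 4, align 2) → ends 22
lock at 22 (size 24, align 2) → ends 46
within Record: proto at 8
22 + 8 = 30

30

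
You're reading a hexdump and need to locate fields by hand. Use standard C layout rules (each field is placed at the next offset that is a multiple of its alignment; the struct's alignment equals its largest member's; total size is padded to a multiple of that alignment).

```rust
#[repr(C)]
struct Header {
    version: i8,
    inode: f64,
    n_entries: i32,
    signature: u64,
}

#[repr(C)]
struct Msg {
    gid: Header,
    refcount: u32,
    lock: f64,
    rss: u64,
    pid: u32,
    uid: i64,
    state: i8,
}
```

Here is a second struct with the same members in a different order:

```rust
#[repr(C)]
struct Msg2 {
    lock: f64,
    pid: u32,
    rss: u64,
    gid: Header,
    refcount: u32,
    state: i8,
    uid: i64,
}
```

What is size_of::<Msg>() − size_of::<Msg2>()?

Header: @0: version [1B, align 1] → 1; +7 pad (align 8); @8: inode [8B, align 8] → 16; @16: n_entries [4B, align 4] → 20; +4 pad (align 8); @24: signature [8B, align 8] → 32; size 32, align 8
@0: gid [32B, align 8] → 32
@32: refcount [4B, align 4] → 36
+4 pad (align 8)
@40: lock [8B, align 8] → 48
@48: rss [8B, align 8] → 56
@56: pid [4B, align 4] → 60
+4 pad (align 8)
@64: uid [8B, align 8] → 72
@72: state [1B, align 1] → 73
+7 tail pad (align 8)
size 80, align 8
— Msg2 —
@0: lock [8B, align 8] → 8
@8: pid [4B, align 4] → 12
+4 pad (align 8)
@16: rss [8B, align 8] → 24
@24: gid [32B, align 8] → 56
@56: refcount [4B, align 4] → 60
@60: state [1B, align 1] → 61
+3 pad (align 8)
@64: uid [8B, align 8] → 72
size 72, align 8
80 − 72 = 8

8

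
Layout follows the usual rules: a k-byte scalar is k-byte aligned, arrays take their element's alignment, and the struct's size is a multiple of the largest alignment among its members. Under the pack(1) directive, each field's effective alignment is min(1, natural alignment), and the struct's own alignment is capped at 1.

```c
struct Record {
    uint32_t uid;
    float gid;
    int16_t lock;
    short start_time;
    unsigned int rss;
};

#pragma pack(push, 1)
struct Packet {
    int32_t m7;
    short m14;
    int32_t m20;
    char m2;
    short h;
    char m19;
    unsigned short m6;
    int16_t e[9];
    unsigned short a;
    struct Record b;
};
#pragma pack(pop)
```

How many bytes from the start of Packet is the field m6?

14

Record: 0..4  uid  (4B, 4-aligned); 4..8  gid  (4B, 4-aligned); 8..10  lock  (2B, 2-aligned); 10..12  start_time  (2B, 2-aligned); 12..16  rss  (4B, 4-aligned); sizeof = 16, alignof = 4
0..4  m7  (4B, 1-aligned)
4..6  m14  (2B, 1-aligned)
6..10  m20  (4B, 1-aligned)
10..11  m2  (1B, 1-aligned)
11..13  h  (2B, 1-aligned)
13..14  m19  (1B, 1-aligned)
14..16  m6  (2B, 1-aligned)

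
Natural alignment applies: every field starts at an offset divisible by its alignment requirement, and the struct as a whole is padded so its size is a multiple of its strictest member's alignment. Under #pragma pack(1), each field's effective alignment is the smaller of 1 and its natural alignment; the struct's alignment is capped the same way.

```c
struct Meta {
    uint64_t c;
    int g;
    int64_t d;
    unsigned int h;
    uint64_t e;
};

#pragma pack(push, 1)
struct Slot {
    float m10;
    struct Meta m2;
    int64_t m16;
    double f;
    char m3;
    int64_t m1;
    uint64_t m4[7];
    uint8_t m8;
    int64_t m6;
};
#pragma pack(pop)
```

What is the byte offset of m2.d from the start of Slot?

20

Meta: c at 0 (size 8, align 8) → ends 8; g at 8 (size 4, align 4) → ends 12; pad 4 to align 8 for d; d at 16 (size 8, align 8) → ends 24; h at 24 (size 4, align 4) → ends 28; pad 4 to align 8 for e; e at 32 (size 8, align 8) → ends 40; total 40 bytes, alignment 8
m10 at 0 (size 4, align 1) → ends 4
m2 at 4 (size 40, align 1) → ends 44
within Meta: d at 16
4 + 16 = 20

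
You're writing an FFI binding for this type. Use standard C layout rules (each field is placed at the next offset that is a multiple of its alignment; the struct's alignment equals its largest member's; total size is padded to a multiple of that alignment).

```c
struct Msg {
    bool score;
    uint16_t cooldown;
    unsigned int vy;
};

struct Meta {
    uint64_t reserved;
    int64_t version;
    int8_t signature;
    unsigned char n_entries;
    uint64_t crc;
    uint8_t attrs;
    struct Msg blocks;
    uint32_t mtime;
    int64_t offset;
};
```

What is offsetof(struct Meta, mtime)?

Msg: @0: score [1B, align 1] → 1; +1 pad (align 2); @2: cooldown [2B, align 2] → 4; @4: vy [4B, align 4] → 8; size 8, align 4
@0: reserved [8B, align 8] → 8
@8: version [8B, align 8] → 16
@16: signature [1B, align 1] → 17
@17: n_entries [1B, align 1] → 18
+6 pad (align 8)
@24: crc [8B, align 8] → 32
@32: attrs [1B, align 1] → 33
+3 pad (align 4)
@36: blocks [8B, align 4] → 44
@44: mtime [4B, align 4] → 48

44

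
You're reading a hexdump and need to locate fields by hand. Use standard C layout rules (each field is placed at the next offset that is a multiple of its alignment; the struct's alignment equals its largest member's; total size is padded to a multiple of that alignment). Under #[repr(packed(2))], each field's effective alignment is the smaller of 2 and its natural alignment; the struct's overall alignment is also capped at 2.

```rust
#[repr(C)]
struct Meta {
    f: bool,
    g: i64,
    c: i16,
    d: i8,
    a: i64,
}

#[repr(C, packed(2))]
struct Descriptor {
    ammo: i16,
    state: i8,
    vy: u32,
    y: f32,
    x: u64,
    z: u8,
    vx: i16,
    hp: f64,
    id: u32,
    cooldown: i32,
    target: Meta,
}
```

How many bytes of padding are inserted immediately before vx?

Meta: f at 0 (size 1, align 1) → ends 1; pad 7 to align 8 for g; g at 8 (size 8, align 8) → ends 16; c at 16 (size 2, align 2) → ends 18; d at 18 (size 1, align 1) → ends 19; pad 5 to align 8 for a; a at 24 (size 8, align 8) → ends 32; total 32 bytes, alignment 8
ammo at 0 (size 2, align 2) → ends 2
state at 2 (size 1, align 1) → ends 3
pad 1 to align 2 for vy
vy at 4 (size 4, align 2) → ends 8
y at 8 (size 4, align 2) → ends 12
x at 12 (size 8, align 2) → ends 20
z at 20 (size 1, align 1) → ends 21
pad 1 to align 2 for vx
vx at 22 (size 2, align 2) → ends 24

1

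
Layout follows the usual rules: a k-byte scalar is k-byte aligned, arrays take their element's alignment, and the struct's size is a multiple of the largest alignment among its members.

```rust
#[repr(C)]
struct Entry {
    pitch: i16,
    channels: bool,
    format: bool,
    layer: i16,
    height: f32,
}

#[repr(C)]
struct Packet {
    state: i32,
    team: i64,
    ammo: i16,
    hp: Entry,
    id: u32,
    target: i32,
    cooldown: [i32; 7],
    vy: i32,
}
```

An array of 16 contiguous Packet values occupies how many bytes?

Entry: pitch at 0 (size 2, align 2) → ends 2; channels at 2 (size 1, align 1) → ends 3; format at 3 (size 1, align 1) → ends 4; layer at 4 (size 2, align 2) → ends 6; pad 2 to align 4 for height; height at 8 (size 4, align 4) → ends 12; total 12 bytes, alignment 4
state at 0 (size 4, align 4) → ends 4
pad 4 to align 8 for team
team at 8 (size 8, align 8) → ends 16
ammo at 16 (size 2, align 2) → ends 18
pad 2 to align 4 for hp
hp at 20 (size 12, align 4) → ends 32
id at 32 (size 4, align 4) → ends 36
target at 36 (size 4, align 4) → ends 40
cooldown at 40 (size 28, align 4) → ends 68
vy at 68 (size 4, align 4) → ends 72
total 72 bytes, alignment 8
array of 16: 16 × 72 = 1152

1152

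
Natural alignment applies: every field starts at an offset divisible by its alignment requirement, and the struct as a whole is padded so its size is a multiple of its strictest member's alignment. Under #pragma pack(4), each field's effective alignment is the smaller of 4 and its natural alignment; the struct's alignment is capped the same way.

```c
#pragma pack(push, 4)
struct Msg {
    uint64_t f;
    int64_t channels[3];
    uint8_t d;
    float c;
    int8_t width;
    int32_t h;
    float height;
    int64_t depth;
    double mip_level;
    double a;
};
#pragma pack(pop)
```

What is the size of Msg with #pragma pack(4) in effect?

f at 0 (size 8, align 4) → ends 8
channels at 8 (size 24, align 4) → ends 32
d at 32 (size 1, align 1) → ends 33
pad 3 to align 4 for c
c at 36 (size 4, align 4) → ends 40
width at 40 (size 1, align 1) → ends 41
pad 3 to align 4 for h
h at 44 (size 4, align 4) → ends 48
height at 48 (size 4, align 4) → ends 52
depth at 52 (size 8, align 4) → ends 60
mip_level at 60 (size 8, align 4) → ends 68
a at 68 (size 8, align 4) → ends 76
total 76 bytes, alignment 4

76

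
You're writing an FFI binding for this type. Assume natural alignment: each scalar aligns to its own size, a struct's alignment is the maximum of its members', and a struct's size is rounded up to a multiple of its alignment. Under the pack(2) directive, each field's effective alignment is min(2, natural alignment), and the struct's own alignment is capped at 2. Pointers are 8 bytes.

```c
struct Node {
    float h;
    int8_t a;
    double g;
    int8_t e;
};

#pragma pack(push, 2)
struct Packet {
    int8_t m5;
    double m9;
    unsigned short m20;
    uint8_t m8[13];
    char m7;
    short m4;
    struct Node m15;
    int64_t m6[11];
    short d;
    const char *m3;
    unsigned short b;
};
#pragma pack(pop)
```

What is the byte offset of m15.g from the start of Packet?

36

Node: 0..4  h  (4B, 4-aligned); 4..5  a  (1B, 1-aligned); 5..8  -- padding (3B); 8..16  g  (8B, 8-aligned); 16..17  e  (1B, 1-aligned); 17..24  -- tail padding (7B); sizeof = 24, alignof = 8
0..1  m5  (1B, 1-aligned)
1..2  -- padding (1B)
2..10  m9  (8B, 2-aligned)
10..12  m20  (2B, 2-aligned)
12..25  m8  (13B, 1-aligned)
25..26  m7  (1B, 1-aligned)
26..28  m4  (2B, 2-aligned)
28..52  m15  (24B, 2-aligned)
within Node: g at 8
28 + 8 = 36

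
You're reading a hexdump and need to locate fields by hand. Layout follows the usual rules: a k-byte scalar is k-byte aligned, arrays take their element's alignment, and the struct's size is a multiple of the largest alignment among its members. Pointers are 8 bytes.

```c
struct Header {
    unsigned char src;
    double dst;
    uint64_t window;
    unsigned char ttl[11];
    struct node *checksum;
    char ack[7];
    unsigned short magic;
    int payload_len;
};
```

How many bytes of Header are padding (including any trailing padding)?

15

0..1  src  (1B, 1-aligned)
1..8  -- padding (7B)
8..16  dst  (8B, 8-aligned)
16..24  window  (8B, 8-aligned)
24..35  ttl  (11B, 1-aligned)
35..40  -- padding (5B)
40..48  checksum  (8B, 8-aligned)
48..55  ack  (7B, 1-aligned)
55..56  -- padding (1B)
56..58  magic  (2B, 2-aligned)
58..60  -- padding (2B)
60..64  payload_len  (4B, 4-aligned)
sizeof = 64, alignof = 8
data bytes 49, size 64 → padding 15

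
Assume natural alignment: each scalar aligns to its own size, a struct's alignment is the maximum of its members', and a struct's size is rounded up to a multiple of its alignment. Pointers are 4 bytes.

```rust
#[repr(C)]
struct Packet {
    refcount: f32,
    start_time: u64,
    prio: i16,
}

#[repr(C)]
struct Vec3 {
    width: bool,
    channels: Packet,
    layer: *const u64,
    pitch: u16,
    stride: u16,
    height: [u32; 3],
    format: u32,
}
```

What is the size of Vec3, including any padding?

56

Packet: refcount at 0 (size 4, align 4) → ends 4; pad 4 to align 8 for start_time; start_time at 8 (size 8, align 8) → ends 16; prio at 16 (size 2, align 2) → ends 18; tail pad 6 to reach multiple of 8; total 24 bytes, alignment 8
width at 0 (size 1, align 1) → ends 1
pad 7 to align 8 for channels
channels at 8 (size 24, align 8) → ends 32
layer at 32 (size 4, align 4) → ends 36
pitch at 36 (size 2, align 2) → ends 38
stride at 38 (size 2, align 2) → ends 40
height at 40 (size 12, align 4) → ends 52
format at 52 (size 4, align 4) → ends 56
total 56 bytes, alignment 8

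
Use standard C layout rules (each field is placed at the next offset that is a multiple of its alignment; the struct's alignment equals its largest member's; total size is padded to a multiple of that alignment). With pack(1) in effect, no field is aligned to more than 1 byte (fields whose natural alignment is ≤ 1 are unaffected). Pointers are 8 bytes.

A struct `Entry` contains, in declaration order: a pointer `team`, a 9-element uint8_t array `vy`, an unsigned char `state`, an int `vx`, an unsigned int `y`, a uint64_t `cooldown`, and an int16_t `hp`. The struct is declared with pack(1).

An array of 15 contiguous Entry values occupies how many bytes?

team at 0 (size 8, align 1) → ends 8
vy at 8 (size 9, align 1) → ends 17
state at 17 (size 1, align 1) → ends 18
vx at 18 (size 4, align 1) → ends 22
y at 22 (size 4, align 1) → ends 26
cooldown at 26 (size 8, align 1) → ends 34
hp at 34 (size 2, align 1) → ends 36
total 36 bytes, alignment 1
array of 15: 15 × 36 = 540

540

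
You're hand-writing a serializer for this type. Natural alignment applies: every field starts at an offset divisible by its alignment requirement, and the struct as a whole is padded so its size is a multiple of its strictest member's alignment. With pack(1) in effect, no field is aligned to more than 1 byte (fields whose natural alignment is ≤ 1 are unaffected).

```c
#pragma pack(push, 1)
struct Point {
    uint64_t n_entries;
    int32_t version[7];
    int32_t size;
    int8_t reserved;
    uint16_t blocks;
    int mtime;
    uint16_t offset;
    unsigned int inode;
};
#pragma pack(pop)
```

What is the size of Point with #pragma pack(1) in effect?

0..8  n_entries  (8B, 1-aligned)
8..36  version  (28B, 1-aligned)
36..40  size  (4B, 1-aligned)
40..41  reserved  (1B, 1-aligned)
41..43  blocks  (2B, 1-aligned)
43..47  mtime  (4B, 1-aligned)
47..49  offset  (2B, 1-aligned)
49..53  inode  (4B, 1-aligned)
sizeof = 53, alignof = 1

53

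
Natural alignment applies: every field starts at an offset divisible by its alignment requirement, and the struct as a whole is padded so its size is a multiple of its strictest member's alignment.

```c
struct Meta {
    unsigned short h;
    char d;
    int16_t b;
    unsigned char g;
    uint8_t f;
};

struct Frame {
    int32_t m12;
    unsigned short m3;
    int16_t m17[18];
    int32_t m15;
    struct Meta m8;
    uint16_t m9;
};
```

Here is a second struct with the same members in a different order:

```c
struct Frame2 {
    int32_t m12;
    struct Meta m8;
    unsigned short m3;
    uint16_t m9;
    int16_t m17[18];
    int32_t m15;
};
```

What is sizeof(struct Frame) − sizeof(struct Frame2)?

Meta: @0: h [2B, align 2] → 2; @2: d [1B, align 1] → 3; +1 pad (align 2); @4: b [2B, align 2] → 6; @6: g [1B, align 1] → 7; @7: f [1B, align 1] → 8; size 8, align 2
@0: m12 [4B, align 4] → 4
@4: m3 [2B, align 2] → 6
@6: m17 [36B, align 2] → 42
+2 pad (align 4)
@44: m15 [4B, align 4] → 48
@48: m8 [8B, align 2] → 56
@56: m9 [2B, align 2] → 58
+2 tail pad (align 4)
size 60, align 4
— Frame2 —
@0: m12 [4B, align 4] → 4
@4: m8 [8B, align 2] → 12
@12: m3 [2B, align 2] → 14
@14: m9 [2B, align 2] → 16
@16: m17 [36B, align 2] → 52
@52: m15 [4B, align 4] → 56
size 56, align 4
60 − 56 = 4

4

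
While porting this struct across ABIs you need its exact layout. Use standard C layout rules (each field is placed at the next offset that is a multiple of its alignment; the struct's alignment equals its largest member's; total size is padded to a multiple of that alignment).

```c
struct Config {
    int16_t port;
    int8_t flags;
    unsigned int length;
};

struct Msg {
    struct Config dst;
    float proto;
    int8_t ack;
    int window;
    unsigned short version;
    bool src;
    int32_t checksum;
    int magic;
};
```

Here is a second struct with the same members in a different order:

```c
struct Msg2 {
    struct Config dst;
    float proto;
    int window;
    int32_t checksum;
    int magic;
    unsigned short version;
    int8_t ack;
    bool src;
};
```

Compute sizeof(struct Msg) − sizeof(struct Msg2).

4

Config: @0: port [2B, align 2] → 2; @2: flags [1B, align 1] → 3; +1 pad (align 4); @4: length [4B, align 4] → 8; size 8, align 4
@0: dst [8B, align 4] → 8
@8: proto [4B, align 4] → 12
@12: ack [1B, align 1] → 13
+3 pad (align 4)
@16: window [4B, align 4] → 20
@20: version [2B, align 2] → 22
@22: src [1B, align 1] → 23
+1 pad (align 4)
@24: checksum [4B, align 4] → 28
@28: magic [4B, align 4] → 32
size 32, align 4
— Msg2 —
@0: dst [8B, align 4] → 8
@8: proto [4B, align 4] → 12
@12: window [4B, align 4] → 16
@16: checksum [4B, align 4] → 20
@20: magic [4B, align 4] → 24
@24: version [2B, align 2] → 26
@26: ack [1B, align 1] → 27
@27: src [1B, align 1] → 28
size 28, align 4
32 − 28 = 4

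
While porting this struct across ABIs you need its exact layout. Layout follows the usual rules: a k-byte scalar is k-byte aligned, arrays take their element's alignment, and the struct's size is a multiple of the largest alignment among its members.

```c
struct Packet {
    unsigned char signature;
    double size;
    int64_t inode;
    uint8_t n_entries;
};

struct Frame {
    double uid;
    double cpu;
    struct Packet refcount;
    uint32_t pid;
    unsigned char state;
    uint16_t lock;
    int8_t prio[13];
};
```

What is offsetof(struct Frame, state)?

52

Packet: 0..1  signature  (1B, 1-aligned); 1..8  -- padding (7B); 8..16  size  (8B, 8-aligned); 16..24  inode  (8B, 8-aligned); 24..25  n_entries  (1B, 1-aligned); 25..32  -- tail padding (7B); sizeof = 32, alignof = 8
0..8  uid  (8B, 8-aligned)
8..16  cpu  (8B, 8-aligned)
16..48  refcount  (32B, 8-aligned)
48..52  pid  (4B, 4-aligned)
52..53  state  (1B, 1-aligned)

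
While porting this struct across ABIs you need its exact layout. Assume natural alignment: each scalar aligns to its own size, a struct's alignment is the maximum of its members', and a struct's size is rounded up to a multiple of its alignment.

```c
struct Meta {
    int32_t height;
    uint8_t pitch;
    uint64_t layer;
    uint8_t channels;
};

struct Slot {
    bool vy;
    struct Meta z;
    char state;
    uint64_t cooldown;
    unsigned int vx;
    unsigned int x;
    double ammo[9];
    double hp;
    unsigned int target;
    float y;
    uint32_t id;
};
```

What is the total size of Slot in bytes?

152 bytes

Meta: 0..4  height  (4B, 4-aligned); 4..5  pitch  (1B, 1-aligned); 5..8  -- padding (3B); 8..16  layer  (8B, 8-aligned); 16..17  channels  (1B, 1-aligned); 17..24  -- tail padding (7B); sizeof = 24, alignof = 8
0..1  vy  (1B, 1-aligned)
1..8  -- padding (7B)
8..32  z  (24B, 8-aligned)
32..33  state  (1B, 1-aligned)
33..40  -- padding (7B)
40..48  cooldown  (8B, 8-aligned)
48..52  vx  (4B, 4-aligned)
52..56  x  (4B, 4-aligned)
56..128  ammo  (72B, 8-aligned)
128..136  hp  (8B, 8-aligned)
136..140  target  (4B, 4-aligned)
140..144  y  (4B, 4-aligned)
144..148  id  (4B, 4-aligned)
148..152  -- tail padding (4B)
sizeof = 152, alignof = 8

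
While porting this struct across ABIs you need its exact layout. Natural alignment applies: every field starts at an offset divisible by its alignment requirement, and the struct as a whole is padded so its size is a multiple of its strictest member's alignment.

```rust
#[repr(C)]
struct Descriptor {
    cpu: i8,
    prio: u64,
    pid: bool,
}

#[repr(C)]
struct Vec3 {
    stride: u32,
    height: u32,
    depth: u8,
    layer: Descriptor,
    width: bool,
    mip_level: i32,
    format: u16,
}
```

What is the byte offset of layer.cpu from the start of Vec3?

16

Descriptor: cpu at 0 (size 1, align 1) → ends 1; pad 7 to align 8 for prio; prio at 8 (size 8, align 8) → ends 16; pid at 16 (size 1, align 1) → ends 17; tail pad 7 to reach multiple of 8; total 24 bytes, alignment 8
stride at 0 (size 4, align 4) → ends 4
height at 4 (size 4, align 4) → ends 8
depth at 8 (size 1, align 1) → ends 9
pad 7 to align 8 for layer
layer at 16 (size 24, align 8) → ends 40
within Descriptor: cpu at 0
16 + 0 = 16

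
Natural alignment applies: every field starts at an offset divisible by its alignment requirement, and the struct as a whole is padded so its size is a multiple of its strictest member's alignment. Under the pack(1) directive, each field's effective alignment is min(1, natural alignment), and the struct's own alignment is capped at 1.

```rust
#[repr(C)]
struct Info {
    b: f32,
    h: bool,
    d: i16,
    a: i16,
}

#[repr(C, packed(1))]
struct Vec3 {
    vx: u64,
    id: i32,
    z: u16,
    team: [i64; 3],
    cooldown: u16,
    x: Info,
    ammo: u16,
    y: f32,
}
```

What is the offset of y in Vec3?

54

Info: 0..4  b  (4B, 4-aligned); 4..5  h  (1B, 1-aligned); 5..6  -- padding (1B); 6..8  d  (2B, 2-aligned); 8..10  a  (2B, 2-aligned); 10..12  -- tail padding (2B); sizeof = 12, alignof = 4
0..8  vx  (8B, 1-aligned)
8..12  id  (4B, 1-aligned)
12..14  z  (2B, 1-aligned)
14..38  team  (24B, 1-aligned)
38..40  cooldown  (2B, 1-aligned)
40..52  x  (12B, 1-aligned)
52..54  ammo  (2B, 1-aligned)
54..58  y  (4B, 1-aligned)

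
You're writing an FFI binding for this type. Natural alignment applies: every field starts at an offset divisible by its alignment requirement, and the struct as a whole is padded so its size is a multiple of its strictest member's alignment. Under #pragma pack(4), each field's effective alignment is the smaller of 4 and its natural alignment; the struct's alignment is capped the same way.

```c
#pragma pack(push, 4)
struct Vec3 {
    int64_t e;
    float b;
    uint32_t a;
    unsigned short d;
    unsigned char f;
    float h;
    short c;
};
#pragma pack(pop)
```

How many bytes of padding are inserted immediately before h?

e at 0 (size 8, align 4) → ends 8
b at 8 (size 4, align 4) → ends 12
a at 12 (size 4, align 4) → ends 16
d at 16 (size 2, align 2) → ends 18
f at 18 (size 1, align 1) → ends 19
pad 1 to align 4 for h
h at 20 (size 4, align 4) → ends 24

1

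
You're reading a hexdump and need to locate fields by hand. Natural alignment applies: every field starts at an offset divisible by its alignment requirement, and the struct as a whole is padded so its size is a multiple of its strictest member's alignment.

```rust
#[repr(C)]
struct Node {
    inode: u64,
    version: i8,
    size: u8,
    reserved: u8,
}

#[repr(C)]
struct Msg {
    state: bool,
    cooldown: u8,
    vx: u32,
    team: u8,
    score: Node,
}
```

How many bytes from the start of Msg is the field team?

8

Node: 0..8  inode  (8B, 8-aligned); 8..9  version  (1B, 1-aligned); 9..10  size  (1B, 1-aligned); 10..11  reserved  (1B, 1-aligned); 11..16  -- tail padding (5B); sizeof = 16, alignof = 8
0..1  state  (1B, 1-aligned)
1..2  cooldown  (1B, 1-aligned)
2..4  -- padding (2B)
4..8  vx  (4B, 4-aligned)
8..9  team  (1B, 1-aligned)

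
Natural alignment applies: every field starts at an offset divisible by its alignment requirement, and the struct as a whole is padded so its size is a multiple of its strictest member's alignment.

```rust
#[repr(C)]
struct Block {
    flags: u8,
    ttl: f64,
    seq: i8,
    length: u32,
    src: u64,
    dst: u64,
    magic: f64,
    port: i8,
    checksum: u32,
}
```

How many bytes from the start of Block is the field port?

48

0..1  flags  (1B, 1-aligned)
1..8  -- padding (7B)
8..16  ttl  (8B, 8-aligned)
16..17  seq  (1B, 1-aligned)
17..20  -- padding (3B)
20..24  length  (4B, 4-aligned)
24..32  src  (8B, 8-aligned)
32..40  dst  (8B, 8-aligned)
40..48  magic  (8B, 8-aligned)
48..49  port  (1B, 1-aligned)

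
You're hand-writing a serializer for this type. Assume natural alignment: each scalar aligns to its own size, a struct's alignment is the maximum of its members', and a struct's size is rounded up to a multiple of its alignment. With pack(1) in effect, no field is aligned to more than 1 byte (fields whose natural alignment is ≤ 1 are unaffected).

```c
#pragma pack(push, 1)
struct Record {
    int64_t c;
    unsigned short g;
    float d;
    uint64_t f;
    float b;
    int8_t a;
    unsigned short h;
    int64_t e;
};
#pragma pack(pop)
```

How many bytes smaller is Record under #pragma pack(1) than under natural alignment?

natural layout:
  0..8  c  (8B, 8-aligned)
  8..10  g  (2B, 2-aligned)
  10..12  -- padding (2B)
  12..16  d  (4B, 4-aligned)
  16..24  f  (8B, 8-aligned)
  24..28  b  (4B, 4-aligned)
  28..29  a  (1B, 1-aligned)
  29..30  -- padding (1B)
  30..32  h  (2B, 2-aligned)
  32..40  e  (8B, 8-aligned)
  sizeof = 40, alignof = 8
packed(1) layout:
  0..8  c  (8B, 1-aligned)
  8..10  g  (2B, 1-aligned)
  10..14  d  (4B, 1-aligned)
  14..22  f  (8B, 1-aligned)
  22..26  b  (4B, 1-aligned)
  26..27  a  (1B, 1-aligned)
  27..29  h  (2B, 1-aligned)
  29..37  e  (8B, 1-aligned)
  sizeof = 37, alignof = 1
40 − 37 = 3

3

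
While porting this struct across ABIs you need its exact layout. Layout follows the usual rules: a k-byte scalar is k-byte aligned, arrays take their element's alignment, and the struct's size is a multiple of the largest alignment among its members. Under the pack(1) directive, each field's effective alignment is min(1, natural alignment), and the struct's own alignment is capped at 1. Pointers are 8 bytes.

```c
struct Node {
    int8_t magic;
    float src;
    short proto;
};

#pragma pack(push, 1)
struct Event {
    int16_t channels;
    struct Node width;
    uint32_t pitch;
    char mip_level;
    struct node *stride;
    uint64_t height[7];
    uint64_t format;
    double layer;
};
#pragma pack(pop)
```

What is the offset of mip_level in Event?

18

Node: 0..1  magic  (1B, 1-aligned); 1..4  -- padding (3B); 4..8  src  (4B, 4-aligned); 8..10  proto  (2B, 2-aligned); 10..12  -- tail padding (2B); sizeof = 12, alignof = 4
0..2  channels  (2B, 1-aligned)
2..14  width  (12B, 1-aligned)
14..18  pitch  (4B, 1-aligned)
18..19  mip_level  (1B, 1-aligned)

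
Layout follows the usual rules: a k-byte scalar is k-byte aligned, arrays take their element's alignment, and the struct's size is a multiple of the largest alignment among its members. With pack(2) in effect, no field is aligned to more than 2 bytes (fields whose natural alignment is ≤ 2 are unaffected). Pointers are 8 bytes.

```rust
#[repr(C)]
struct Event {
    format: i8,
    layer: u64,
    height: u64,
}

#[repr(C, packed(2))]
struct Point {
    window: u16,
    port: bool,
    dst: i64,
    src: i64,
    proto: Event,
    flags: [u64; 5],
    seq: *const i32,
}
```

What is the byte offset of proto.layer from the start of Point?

28

Event: format at 0 (size 1, align 1) → ends 1; pad 7 to align 8 for layer; layer at 8 (size 8, align 8) → ends 16; height at 16 (size 8, align 8) → ends 24; total 24 bytes, alignment 8
window at 0 (size 2, align 2) → ends 2
port at 2 (size 1, align 1) → ends 3
pad 1 to align 2 for dst
dst at 4 (size 8, align 2) → ends 12
src at 12 (size 8, align 2) → ends 20
proto at 20 (size 24, align 2) → ends 44
within Event: layer at 8
20 + 8 = 28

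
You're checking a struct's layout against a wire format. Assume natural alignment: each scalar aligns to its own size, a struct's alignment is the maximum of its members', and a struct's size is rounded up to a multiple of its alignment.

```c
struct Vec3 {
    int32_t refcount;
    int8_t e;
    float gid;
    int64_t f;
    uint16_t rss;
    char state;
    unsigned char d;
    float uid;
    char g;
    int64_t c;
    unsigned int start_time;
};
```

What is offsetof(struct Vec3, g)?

refcount at 0 (size 4, align 4) → ends 4
e at 4 (size 1, align 1) → ends 5
pad 3 to align 4 for gid
gid at 8 (size 4, align 4) → ends 12
pad 4 to align 8 for f
f at 16 (size 8, align 8) → ends 24
rss at 24 (size 2, align 2) → ends 26
state at 26 (size 1, align 1) → ends 27
d at 27 (size 1, align 1) → ends 28
uid at 28 (size 4, align 4) → ends 32
g at 32 (size 1, align 1) → ends 33

32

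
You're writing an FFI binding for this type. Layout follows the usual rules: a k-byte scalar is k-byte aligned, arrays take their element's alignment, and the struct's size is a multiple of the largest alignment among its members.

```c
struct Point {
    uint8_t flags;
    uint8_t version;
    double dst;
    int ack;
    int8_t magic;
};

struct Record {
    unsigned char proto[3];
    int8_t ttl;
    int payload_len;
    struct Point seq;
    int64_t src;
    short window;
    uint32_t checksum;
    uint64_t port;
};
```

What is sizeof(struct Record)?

56

Point: flags at 0 (size 1, align 1) → ends 1; version at 1 (size 1, align 1) → ends 2; pad 6 to align 8 for dst; dst at 8 (size 8, align 8) → ends 16; ack at 16 (size 4, align 4) → ends 20; magic at 20 (size 1, align 1) → ends 21; tail pad 3 to reach multiple of 8; total 24 bytes, alignment 8
proto at 0 (size 3, align 1) → ends 3
ttl at 3 (size 1, align 1) → ends 4
payload_len at 4 (size 4, align 4) → ends 8
seq at 8 (size 24, align 8) → ends 32
src at 32 (size 8, align 8) → ends 40
window at 40 (size 2, align 2) → ends 42
pad 2 to align 4 for checksum
checksum at 44 (size 4, align 4) → ends 48
port at 48 (size 8, align 8) → ends 56
total 56 bytes, alignment 8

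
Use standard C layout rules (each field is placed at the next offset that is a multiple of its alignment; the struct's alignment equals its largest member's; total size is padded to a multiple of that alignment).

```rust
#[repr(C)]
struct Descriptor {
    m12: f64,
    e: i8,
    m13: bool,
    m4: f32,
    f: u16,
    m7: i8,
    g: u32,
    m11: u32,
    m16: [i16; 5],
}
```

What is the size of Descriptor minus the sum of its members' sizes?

0..8  m12  (8B, 8-aligned)
8..9  e  (1B, 1-aligned)
9..10  m13  (1B, 1-aligned)
10..12  -- padding (2B)
12..16  m4  (4B, 4-aligned)
16..18  f  (2B, 2-aligned)
18..19  m7  (1B, 1-aligned)
19..20  -- padding (1B)
20..24  g  (4B, 4-aligned)
24..28  m11  (4B, 4-aligned)
28..38  m16  (10B, 2-aligned)
38..40  -- tail padding (2B)
sizeof = 40, alignof = 8
data bytes 35, size 40 → padding 5

5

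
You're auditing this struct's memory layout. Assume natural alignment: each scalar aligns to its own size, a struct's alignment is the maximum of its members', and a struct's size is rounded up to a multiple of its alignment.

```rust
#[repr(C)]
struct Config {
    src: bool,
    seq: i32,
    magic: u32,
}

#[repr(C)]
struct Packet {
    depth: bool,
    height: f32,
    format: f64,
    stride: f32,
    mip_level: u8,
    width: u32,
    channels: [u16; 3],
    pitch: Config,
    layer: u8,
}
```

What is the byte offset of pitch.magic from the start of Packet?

44

Config: 0..1  src  (1B, 1-aligned); 1..4  -- padding (3B); 4..8  seq  (4B, 4-aligned); 8..12  magic  (4B, 4-aligned); sizeof = 12, alignof = 4
0..1  depth  (1B, 1-aligned)
1..4  -- padding (3B)
4..8  height  (4B, 4-aligned)
8..16  format  (8B, 8-aligned)
16..20  stride  (4B, 4-aligned)
20..21  mip_level  (1B, 1-aligned)
21..24  -- padding (3B)
24..28  width  (4B, 4-aligned)
28..34  channels  (6B, 2-aligned)
34..36  -- padding (2B)
36..48  pitch  (12B, 4-aligned)
within Config: magic at 8
36 + 8 = 44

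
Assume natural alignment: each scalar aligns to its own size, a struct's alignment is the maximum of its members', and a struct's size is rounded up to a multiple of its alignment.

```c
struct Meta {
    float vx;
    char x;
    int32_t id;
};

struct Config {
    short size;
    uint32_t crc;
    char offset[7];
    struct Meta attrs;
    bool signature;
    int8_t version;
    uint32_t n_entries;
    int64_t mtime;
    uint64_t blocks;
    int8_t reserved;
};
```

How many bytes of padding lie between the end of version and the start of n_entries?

2

Meta: @0: vx [4B, align 4] → 4; @4: x [1B, align 1] → 5; +3 pad (align 4); @8: id [4B, align 4] → 12; size 12, align 4
@0: size [2B, align 2] → 2
+2 pad (align 4)
@4: crc [4B, align 4] → 8
@8: offset [7B, align 1] → 15
+1 pad (align 4)
@16: attrs [12B, align 4] → 28
@28: signature [1B, align 1] → 29
@29: version [1B, align 1] → 30
+2 pad (align 4)
@32: n_entries [4B, align 4] → 36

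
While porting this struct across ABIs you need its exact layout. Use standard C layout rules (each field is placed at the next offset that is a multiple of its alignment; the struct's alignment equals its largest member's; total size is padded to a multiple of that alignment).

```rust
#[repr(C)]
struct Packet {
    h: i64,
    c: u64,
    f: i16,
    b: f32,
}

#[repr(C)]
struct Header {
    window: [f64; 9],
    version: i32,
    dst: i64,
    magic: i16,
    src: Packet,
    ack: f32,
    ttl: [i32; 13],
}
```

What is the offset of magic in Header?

88

Packet: 0..8  h  (8B, 8-aligned); 8..16  c  (8B, 8-aligned); 16..18  f  (2B, 2-aligned); 18..20  -- padding (2B); 20..24  b  (4B, 4-aligned); sizeof = 24, alignof = 8
0..72  window  (72B, 8-aligned)
72..76  version  (4B, 4-aligned)
76..80  -- padding (4B)
80..88  dst  (8B, 8-aligned)
88..90  magic  (2B, 2-aligned)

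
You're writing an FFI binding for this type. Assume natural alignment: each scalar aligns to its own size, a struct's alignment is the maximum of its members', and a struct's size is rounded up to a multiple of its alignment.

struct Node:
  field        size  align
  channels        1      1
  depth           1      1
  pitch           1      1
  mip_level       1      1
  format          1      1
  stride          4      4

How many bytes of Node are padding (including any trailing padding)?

0..1  channels  (1B, 1-aligned)
1..2  depth  (1B, 1-aligned)
2..3  pitch  (1B, 1-aligned)
3..4  mip_level  (1B, 1-aligned)
4..5  format  (1B, 1-aligned)
5..8  -- padding (3B)
8..12  stride  (4B, 4-aligned)
sizeof = 12, alignof = 4
data bytes 9, size 12 → padding 3

3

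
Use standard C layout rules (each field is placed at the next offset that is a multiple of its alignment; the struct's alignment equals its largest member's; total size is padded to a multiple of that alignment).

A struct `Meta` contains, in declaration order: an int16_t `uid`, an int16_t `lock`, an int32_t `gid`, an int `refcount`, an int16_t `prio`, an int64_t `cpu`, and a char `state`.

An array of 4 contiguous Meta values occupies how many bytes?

128

uid at 0 (size 2, align 2) → ends 2
lock at 2 (size 2, align 2) → ends 4
gid at 4 (size 4, align 4) → ends 8
refcount at 8 (size 4, align 4) → ends 12
prio at 12 (size 2, align 2) → ends 14
pad 2 to align 8 for cpu
cpu at 16 (size 8, align 8) → ends 24
state at 24 (size 1, align 1) → ends 25
tail pad 7 to reach multiple of 8
total 32 bytes, alignment 8
array of 4: 4 × 32 = 128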